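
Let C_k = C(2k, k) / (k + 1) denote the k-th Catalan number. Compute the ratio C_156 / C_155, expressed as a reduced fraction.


Using C_k = (2k)! / (k! (k+1)!), the ratio C_{k+1}/C_k simplifies to
C_{k+1}/C_k = [(2k+2)! / ((k+1)! (k+2)!)] * [k! (k+1)! / (2k)!]
 = (2k+2)(2k+1) / ((k+1)(k+2)) = 2(2k+1) / (k+2).
For k = 155: 2(2*155 + 1) / (155 + 2) = 622/157 = 622/157.

622/157


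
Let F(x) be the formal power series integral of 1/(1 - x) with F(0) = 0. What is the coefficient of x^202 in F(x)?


1/(1 - x) = sum_{k>=0} x^k. Integrating termwise and using F(0) = 0 gives
F(x) = sum_{k>=0} x^(k+1) / (k+1) = sum_{m>=1} x^m / m = -ln(1 - x).
So the coefficient of x^202 is 1/202 = 1/202.

1/202


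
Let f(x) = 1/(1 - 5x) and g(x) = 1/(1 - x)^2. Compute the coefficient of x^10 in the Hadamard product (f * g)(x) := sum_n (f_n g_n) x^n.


f has coefficients f_k = 5^k. For g = 1/(1 - x)^2 the coefficient is g_k = C(k + 1, 1) = k + 1. The Hadamard coefficient is (f * g)_k = 5^k * (k + 1).
For k = 10: 5^10 * 11 = 9765625 * 11 = 107421875.

107421875


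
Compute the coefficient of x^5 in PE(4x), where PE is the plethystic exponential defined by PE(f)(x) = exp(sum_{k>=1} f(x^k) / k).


With f(x) = 4x, the exponent is sum_{k>=1} 4 x^k / k = 4 * (-ln(1 - x)). Exponentiating:
PE(4x) = exp(-4 ln(1 - x)) = 1/(1 - x)^4.
By the negative binomial expansion, [x^n] 1/(1 - x)^4 = C(n + 3, 3).
For n = 5: C(8, 3) = 56.

56


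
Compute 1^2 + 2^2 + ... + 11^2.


This power sum has a closed form given by Faulhaber's formula
sum_{k=1}^{m} k^p = (1 / (p + 1)) * sum_{j=0}^{p} C(p + 1, j) B_j m^(p + 1 - j),
but for small m direct computation is fastest:
1 + 4 + 9 + 16 + 25 + 36 + 49 + 64 + 81 + 100 + 121 = 506.

506


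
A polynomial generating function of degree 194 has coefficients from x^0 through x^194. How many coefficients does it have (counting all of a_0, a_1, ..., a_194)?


A polynomial of degree 194 takes the form a_0 + a_1 x + ... + a_194 x^194.
The number of coefficients is 194 + 1 = 195.

195


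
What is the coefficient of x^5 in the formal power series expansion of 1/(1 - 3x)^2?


The general identity 1/(1 - c x)^r = sum_{k>=0} c^k C(k + r - 1, r - 1) x^k follows by substituting y = c x into 1/(1 - y)^r = sum_{k>=0} C(k + r - 1, r - 1) y^k.
For c = 3, r = 2, k = 5:
3^5 * C(6, 1) = 243 * 6 = 1458.

1458


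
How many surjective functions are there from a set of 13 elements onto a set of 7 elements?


By inclusion-exclusion on which target elements are missed, the number of surjections from an n-set onto a k-set is
surj(n, k) = sum_{j=0}^{k} (-1)^j C(k, j) (k - j)^n.
Equivalently surj(n, k) = k! * S(n, k), where S(n, k) is the Stirling number of the second kind.
For n = 13, k = 7:
S(13, 7) = 5715424, so
surj = 7! * 5715424 = 5040 * 5715424 = 28805736960.

28805736960


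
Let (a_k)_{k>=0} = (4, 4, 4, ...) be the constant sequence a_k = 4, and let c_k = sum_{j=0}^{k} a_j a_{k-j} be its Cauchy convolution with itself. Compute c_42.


Since a_j = 4 for all j >= 0, the convolution sum becomes
c_k = sum_{j=0}^{k} 4 * 4 = 16 * (k + 1).
Equivalently, the generating function of (a_k) is 4/(1 - x) and its square is 16/(1 - x)^2 = sum_{k>=0} 16(k + 1) x^k.
For k = 42: 16 * 43 = 688.

688


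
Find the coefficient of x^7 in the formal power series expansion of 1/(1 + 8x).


Write 1/(1 + c x) = 1/(1 - (-c) x) and apply the geometric-series identity
1/(1 - y) = sum_{k>=0} y^k to get 1/(1 + c x) = sum_{k>=0} (-c)^k x^k.
So the coefficient of x^k is (-c)^k = (-1)^k * c^k.
Here c = 8 and k = 7:
(-8)^7 = -1 * 2097152 = -2097152

-2097152


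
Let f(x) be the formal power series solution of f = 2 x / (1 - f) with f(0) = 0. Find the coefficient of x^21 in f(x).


Apply Lagrange inversion: f = 2 x * phi(f) with phi(t) = 1/(1 - t), so
[x^n] f = 2^n * (1/n) [t^(n-1)] phi(t)^n = 2^n * (1/n) [t^(n-1)] (1 - t)^(-n) = 2^n * (1/n) C(2n - 2, n - 1) = 2^n * C_{n-1}.
For n = 21: C_20 = C(40, 20) / 21 = 137846528820/21 = 6564120420.
With the 2^21 = 2097152 factor, the coefficient is 2097152 * 6564120420 = 13765958267043840.

13765958267043840


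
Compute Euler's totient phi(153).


phi(n) counts integers in [1, n] coprime to n. Using the multiplicative formula phi(n) = n * prod_{p | n} (1 - 1/p):
153 = 3^2 * 17, so
phi(153) = 153 * (1 - 1/3) * (1 - 1/17) = 96.

96


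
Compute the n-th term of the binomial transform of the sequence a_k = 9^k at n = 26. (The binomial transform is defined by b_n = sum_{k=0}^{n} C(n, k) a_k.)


With a_k = 9^k, b_n = sum_{k=0}^{n} C(n, k) 9^k = (1 + 9)^n by the binomial theorem.
For n = 26: (1 + 9)^26 = 10^26 = 100000000000000000000000000.

100000000000000000000000000


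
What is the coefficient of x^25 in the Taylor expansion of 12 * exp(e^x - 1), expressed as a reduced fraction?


exp(e^x - 1) = sum_{k>=0} Bell_k x^k / k!, where Bell_k is the k-th Bell number.
So the coefficient of x^25 is 12 * Bell_25 / 25!.
Computing: Bell_25 = 4638590332229999353 and 25! = 15511210043330985984000000, giving
12 * 4638590332229999353/15511210043330985984000000 = 356814640940769181/99430833611096064000000.

356814640940769181/99430833611096064000000


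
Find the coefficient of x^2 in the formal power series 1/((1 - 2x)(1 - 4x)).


By partial fractions or Cauchy convolution:
The coefficient equals sum_{k=0}^{2} 2^k * 4^(2-k).
= 28

28


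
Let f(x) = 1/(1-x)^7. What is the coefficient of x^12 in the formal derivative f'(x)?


Differentiate: d/dx [ 1/(1-x)^r ] = r / (1-x)^(r+1).
Here r = 7, so f'(x) = 7 / (1-x)^8.
The expansion of 1/(1-x)^(r+1) has coefficient of x^n equal to C(n+r, r).
So the coefficient of x^12 in f'(x) is
7 * C(19, 7) = 7 * 50388 = 352716

352716


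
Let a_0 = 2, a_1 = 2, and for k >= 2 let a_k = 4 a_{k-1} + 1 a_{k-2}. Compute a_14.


Iterating the recurrence forward:
a_0 = 2
a_1 = 2
a_2 = 4*2 + 1*2 = 10
a_3 = 4*10 + 1*2 = 42
a_4 = 4*42 + 1*10 = 178
a_5 = 4*178 + 1*42 = 754
a_6 = 4*754 + 1*178 = 3194
a_7 = 4*3194 + 1*754 = 13530
a_8 = 4*13530 + 1*3194 = 57314
a_9 = 4*57314 + 1*13530 = 242786
a_10 = 4*242786 + 1*57314 = 1028458
a_11 = 4*1028458 + 1*242786 = 4356618
a_12 = 4*4356618 + 1*1028458 = 18454930
a_13 = 4*18454930 + 1*4356618 = 78176338
a_14 = 4*78176338 + 1*18454930 = 331160282
So a_14 = 331160282.

331160282


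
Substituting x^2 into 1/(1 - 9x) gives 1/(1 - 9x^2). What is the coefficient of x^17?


Since 1/(1 - 9x^2) only has even powers of x,
the coefficient of x^17 (odd) is 0.

0


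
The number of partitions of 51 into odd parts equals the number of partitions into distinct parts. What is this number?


Computing partitions of 51 into odd parts (1, 3, 5, ...):
Using the generating function prod_{k>=0} 1/(1-x^(2k+1)),
the count is 4097

4097


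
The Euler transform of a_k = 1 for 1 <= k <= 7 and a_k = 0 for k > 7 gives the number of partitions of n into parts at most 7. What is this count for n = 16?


Partitions of 16 into parts at most 7:
Using generating function (1-x)^(-1)(1-x^2)^(-1)...(1-x^7)^(-1),
the coefficient of x^16 = 164

164


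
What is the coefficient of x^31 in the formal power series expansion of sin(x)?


The Maclaurin series is sin(t) = sum_{k>=0} (-1)^k t^(2k+1) / (2k+1)!, so substituting t = x, only odd powers of x are nonzero, with coefficient of x^(2k+1) equal to (-1)^k / (2k+1)!.
Write 31 = 2*15 + 1, giving the coefficient (-1)^15 / 31! = -1/8222838654177922817725562880000000 = -1/8222838654177922817725562880000000.

-1/8222838654177922817725562880000000


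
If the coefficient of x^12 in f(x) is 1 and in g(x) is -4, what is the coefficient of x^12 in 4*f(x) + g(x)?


Scalar multiplication scales coefficients: 4 * 1 = 4.
Then add the g coefficient: 4 + -4
= 0

0


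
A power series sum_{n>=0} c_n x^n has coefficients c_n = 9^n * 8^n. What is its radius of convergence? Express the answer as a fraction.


By the root test (Cauchy-Hadamard), the radius is R = 1 / limsup_n |c_n|^(1/n).
Here |c_n|^(1/n) = (9^n * 8^n)^(1/n) = 9 * 8 = 72 for all n.
So R = 1/72 = 1/72.

1/72


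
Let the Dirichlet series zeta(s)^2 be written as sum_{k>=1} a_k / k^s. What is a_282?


The Dirichlet convolution of the constant function 1 with itself gives (1 * 1)(k) = sum_{d | k} 1 = d(k), the number of positive divisors of k.
Since zeta(s) = sum_{k>=1} 1/k^s, we have zeta(s)^2 = sum_{k>=1} d(k)/k^s, so a_k = d(k).
For k = 282: the divisors are 1, 2, 3, 6, 47, 94, 141, 282.
Count = 8.

8


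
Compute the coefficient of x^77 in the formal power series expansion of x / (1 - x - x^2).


Let f(x) = sum_{k>=0} a_k x^k. Multiplying f(x) * (1 - x - x^2) = x and matching coefficients gives a_0 = 0, a_1 = 1, and a_k = a_{k-1} + a_{k-2} for k >= 2. These are the Fibonacci numbers F_k.
Iterating from F_0 = 0, F_1 = 1:
F_0=0, F_1=1, F_2=1, F_3=2, F_4=3, F_5=5, F_6=8, F_7=13, F_8=21, F_9=34, ...
F_77 = 5527939700884757.

5527939700884757


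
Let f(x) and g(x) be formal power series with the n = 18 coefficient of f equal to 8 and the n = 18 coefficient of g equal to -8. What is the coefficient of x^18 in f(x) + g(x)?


Addition of formal power series is termwise.
The coefficient of x^18 in f + g = 8 + -8
= 0

0


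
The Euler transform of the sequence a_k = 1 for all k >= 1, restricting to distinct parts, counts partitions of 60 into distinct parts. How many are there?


Partitions of 60 into distinct parts can be computed via generating function.
Product (1+x)(1+x^2)(1+x^3)...
The coefficient of x^60 = 10880

10880


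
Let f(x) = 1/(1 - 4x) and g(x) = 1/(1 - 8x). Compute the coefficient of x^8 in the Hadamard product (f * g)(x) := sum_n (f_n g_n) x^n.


f has coefficients f_k = 4^k and g has coefficients g_k = 8^k, so the Hadamard product has coefficient (f*g)_k = 4^k * 8^k = 32^k.
For k = 8: 32^8 = 1099511627776.

1099511627776


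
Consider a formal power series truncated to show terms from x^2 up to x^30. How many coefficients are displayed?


From x^2 to x^30 inclusive, the count is 30 - 2 + 1 = 29.

29


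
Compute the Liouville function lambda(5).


The Liouville function is lambda(k) = (-1)^Omega(k), where Omega(k) counts the prime factors of k with multiplicity.
Factoring: 5 = 5, so Omega(5) = 1.
lambda(5) = (-1)^1 = -1.

-1


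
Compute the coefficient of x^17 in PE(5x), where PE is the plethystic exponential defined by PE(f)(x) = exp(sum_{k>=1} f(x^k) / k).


With f(x) = 5x, the exponent is sum_{k>=1} 5 x^k / k = 5 * (-ln(1 - x)). Exponentiating:
PE(5x) = exp(-5 ln(1 - x)) = 1/(1 - x)^5.
By the negative binomial expansion, [x^n] 1/(1 - x)^5 = C(n + 4, 4).
For n = 17: C(21, 4) = 5985.

5985


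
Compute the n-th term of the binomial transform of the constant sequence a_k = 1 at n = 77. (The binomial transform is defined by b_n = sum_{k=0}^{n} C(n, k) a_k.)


With a_k = 1 for all k, b_n = sum_{k=0}^{n} C(n, k) = 2^n by the binomial theorem.
For n = 77: 2^77 = 151115727451828646838272.

151115727451828646838272


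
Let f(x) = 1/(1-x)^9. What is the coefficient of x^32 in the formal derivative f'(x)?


Differentiate: d/dx [ 1/(1-x)^r ] = r / (1-x)^(r+1).
Here r = 9, so f'(x) = 9 / (1-x)^10.
The expansion of 1/(1-x)^(r+1) has coefficient of x^n equal to C(n+r, r).
So the coefficient of x^32 in f'(x) is
9 * C(41, 9) = 9 * 350343565 = 3153092085

3153092085


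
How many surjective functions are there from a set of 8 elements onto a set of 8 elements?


By inclusion-exclusion on which target elements are missed, the number of surjections from an n-set onto a k-set is
surj(n, k) = sum_{j=0}^{k} (-1)^j C(k, j) (k - j)^n.
Equivalently surj(n, k) = k! * S(n, k), where S(n, k) is the Stirling number of the second kind.
For n = 8, k = 8:
S(8, 8) = 1, so
surj = 8! * 1 = 40320 * 1 = 40320.

40320


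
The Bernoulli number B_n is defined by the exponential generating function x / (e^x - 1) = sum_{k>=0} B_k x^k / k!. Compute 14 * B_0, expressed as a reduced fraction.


Bernoulli numbers can also be computed recursively via B_0 = 1 and sum_{j=0}^{m} C(m+1, j) B_j = 0 for m >= 1. Odd-index Bernoulli numbers vanish for k >= 3.
Computing B_0 = 1, so 14 * B_0 = 14 * 1 = 14.

14


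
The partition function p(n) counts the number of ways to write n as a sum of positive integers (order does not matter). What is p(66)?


Using the generating function prod_{k>=1} 1/(1-x^k), we compute p(66).
By dynamic programming over parts 1 through 66:
p(66) = 2323520

2323520


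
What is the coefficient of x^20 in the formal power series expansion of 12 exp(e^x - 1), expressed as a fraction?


exp(e^x - 1) is the exponential generating function for the Bell numbers Bell_k: exp(e^x - 1) = sum_{k>=0} Bell_k x^k / k!.
So the coefficient of x^20 in 12 exp(e^x - 1) is 12 Bell_20 / 20!.
Computing: Bell_20 = 51724158235372 and 20! = 2432902008176640000, giving
12 * 51724158235372/2432902008176640000 = 263898766507/1034397112320000.

263898766507/1034397112320000


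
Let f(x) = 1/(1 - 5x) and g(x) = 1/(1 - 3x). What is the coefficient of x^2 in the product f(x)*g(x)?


The coefficient of x^n in f*g is the Cauchy product: sum_{k=0}^{n} a^k * b^(n-k).
With a=5, b=3, n=2:
sum_{k=0}^{2} 5^k * 3^(2-k)
= 49

49


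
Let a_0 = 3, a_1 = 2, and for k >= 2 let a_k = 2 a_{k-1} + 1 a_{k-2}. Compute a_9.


Iterating the recurrence forward:
a_0 = 3
a_1 = 2
a_2 = 2*2 + 1*3 = 7
a_3 = 2*7 + 1*2 = 16
a_4 = 2*16 + 1*7 = 39
a_5 = 2*39 + 1*16 = 94
a_6 = 2*94 + 1*39 = 227
a_7 = 2*227 + 1*94 = 548
a_8 = 2*548 + 1*227 = 1323
a_9 = 2*1323 + 1*548 = 3194
So a_9 = 3194.

3194


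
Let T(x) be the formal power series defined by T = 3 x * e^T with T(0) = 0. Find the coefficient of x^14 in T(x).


Apply the Lagrange inversion formula: if T = 3 x * phi(T) with phi(t) = e^t, then
[x^n] T = 3^n * (1/n) [t^(n-1)] phi(t)^n = 3^n * (1/n) [t^(n-1)] e^(n t) = 3^n * (1/n) * n^(n-1) / (n-1)! = 3^n * n^(n-1) / n!.
When c = 1 this is the Cayley count of rooted labeled trees on n vertices, divided by n!.
For n = 14: 3^14 * 14^13 / 14! = 4782969 * 793714773254144/87178291200 = 155678889129876/3575.

155678889129876/3575


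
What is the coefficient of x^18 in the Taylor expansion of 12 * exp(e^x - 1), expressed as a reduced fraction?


exp(e^x - 1) = sum_{k>=0} Bell_k x^k / k!, where Bell_k is the k-th Bell number.
So the coefficient of x^18 is 12 * Bell_18 / 18!.
Computing: Bell_18 = 682076806159 and 18! = 6402373705728000, giving
12 * 682076806159/6402373705728000 = 97439543737/76218734592000.

97439543737/76218734592000


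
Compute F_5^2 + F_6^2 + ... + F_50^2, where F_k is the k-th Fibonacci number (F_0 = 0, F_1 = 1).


There is a standard identity sum_{k=0}^{N} F_k^2 = F_N * F_{N+1} (proved inductively from the telescoping relation F_k^2 = F_k F_{k+1} - F_{k-1} F_k). Then
sum_{k=5}^{50} F_k^2 = F_50 F_51 - F_4 F_5.
Computing: F_50 = 12586269025, F_51 = 20365011074, F_4 = 3, F_5 = 5.
Sum = 12586269025 * 20365011074 - 3 * 5 = 256319508074468182835.

256319508074468182835


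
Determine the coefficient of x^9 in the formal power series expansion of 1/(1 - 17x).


The geometric series identity gives 1/(1 - c x) = sum_{k>=0} c^k x^k, so the coefficient of x^k is c^k.
Here c = 17 and k = 9.
Computing: 17^9 = 118587876497

118587876497


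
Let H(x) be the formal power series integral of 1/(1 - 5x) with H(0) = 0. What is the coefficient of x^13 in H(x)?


1/(1 - 5x) = sum_{k>=0} 5^k x^k. Integrating termwise with H(0) = 0:
H(x) = sum_{k>=0} 5^k x^(k+1) / (k+1) = sum_{m>=1} 5^(m-1) x^m / m.
For m = 13: 5^12/13 = 244140625/13 = 244140625/13.

244140625/13


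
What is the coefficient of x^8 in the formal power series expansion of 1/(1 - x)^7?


The expansion 1/(1 - x)^r = sum_{k>=0} C(k + r - 1, r - 1) x^k follows from the multiset / negative-binomial theorem (or from repeated differentiation of the geometric series).
For r = 7 and k = 8:
C(14, 6) = 87178291200 / (720 * 40320) = 3003.

3003


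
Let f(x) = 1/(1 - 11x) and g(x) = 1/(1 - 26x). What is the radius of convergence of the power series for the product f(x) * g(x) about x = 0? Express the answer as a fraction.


The radius of 1/(1 - 11x) is 1/11 (nearest singularity at x = 1/11), and the radius of 1/(1 - 26x) is 1/26.
The product f(x)*g(x) = 1/((1 - 11x)(1 - 26x)) has singularities at both 1/11 and 1/26, so its radius of convergence is the distance to the nearest one:
min(1/11, 1/26) = 1/26.

1/26


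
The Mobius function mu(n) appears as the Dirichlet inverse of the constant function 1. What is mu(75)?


75 has a squared prime factor, so mu(75) = 0.
Factorization reveals a repeated prime.

0


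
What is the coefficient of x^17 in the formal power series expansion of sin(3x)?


The Maclaurin series is sin(t) = sum_{k>=0} (-1)^k t^(2k+1) / (2k+1)!, so substituting t = 3x, only odd powers of x are nonzero, with coefficient of x^(2k+1) equal to (-1)^k 3^(2k+1) / (2k+1)!.
Write 17 = 2*8 + 1, giving the coefficient (-1)^8 * 3^17 / 17! = 129140163/355687428096000 = 177147/487911424000.

177147/487911424000


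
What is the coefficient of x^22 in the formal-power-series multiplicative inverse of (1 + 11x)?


The inverse is 1/(1 + 11x). Apply the geometric identity 1/(1 - y) = sum_{k>=0} y^k with y = -11x:
1/(1 + 11x) = sum_{k>=0} (-11)^k x^k.
So the coefficient of x^22 is (-11)^22 = 81402749386839761113321.

81402749386839761113321


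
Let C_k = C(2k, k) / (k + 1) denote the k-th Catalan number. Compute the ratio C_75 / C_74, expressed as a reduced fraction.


Using C_k = (2k)! / (k! (k+1)!), the ratio C_{k+1}/C_k simplifies to
C_{k+1}/C_k = [(2k+2)! / ((k+1)! (k+2)!)] * [k! (k+1)! / (2k)!]
 = (2k+2)(2k+1) / ((k+1)(k+2)) = 2(2k+1) / (k+2).
For k = 74: 2(2*74 + 1) / (74 + 2) = 298/76 = 149/38.

149/38


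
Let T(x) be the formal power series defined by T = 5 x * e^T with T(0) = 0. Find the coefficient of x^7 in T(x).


Apply the Lagrange inversion formula: if T = 5 x * phi(T) with phi(t) = e^t, then
[x^n] T = 5^n * (1/n) [t^(n-1)] phi(t)^n = 5^n * (1/n) [t^(n-1)] e^(n t) = 5^n * (1/n) * n^(n-1) / (n-1)! = 5^n * n^(n-1) / n!.
When c = 1 this is the Cayley count of rooted labeled trees on n vertices, divided by n!.
For n = 7: 5^7 * 7^6 / 7! = 78125 * 117649/5040 = 262609375/144.

262609375/144


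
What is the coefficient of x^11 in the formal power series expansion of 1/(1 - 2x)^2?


The general identity 1/(1 - c x)^r = sum_{k>=0} c^k C(k + r - 1, r - 1) x^k follows by substituting y = c x into 1/(1 - y)^r = sum_{k>=0} C(k + r - 1, r - 1) y^k.
For c = 2, r = 2, k = 11:
2^11 * C(12, 1) = 2048 * 12 = 24576.

24576


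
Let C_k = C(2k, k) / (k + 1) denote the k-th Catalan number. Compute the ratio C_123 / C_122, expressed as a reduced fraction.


Using C_k = (2k)! / (k! (k+1)!), the ratio C_{k+1}/C_k simplifies to
C_{k+1}/C_k = [(2k+2)! / ((k+1)! (k+2)!)] * [k! (k+1)! / (2k)!]
 = (2k+2)(2k+1) / ((k+1)(k+2)) = 2(2k+1) / (k+2).
For k = 122: 2(2*122 + 1) / (122 + 2) = 490/124 = 245/62.

245/62


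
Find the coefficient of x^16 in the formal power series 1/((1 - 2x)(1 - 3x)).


By partial fractions or Cauchy convolution:
The coefficient equals sum_{k=0}^{16} 2^k * 3^(16-k).
= 129009091

129009091


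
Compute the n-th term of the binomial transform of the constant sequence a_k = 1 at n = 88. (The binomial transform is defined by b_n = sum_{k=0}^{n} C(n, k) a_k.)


With a_k = 1 for all k, b_n = sum_{k=0}^{n} C(n, k) = 2^n by the binomial theorem.
For n = 88: 2^88 = 309485009821345068724781056.

309485009821345068724781056


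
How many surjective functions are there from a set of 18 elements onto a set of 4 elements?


By inclusion-exclusion on which target elements are missed, the number of surjections from an n-set onto a k-set is
surj(n, k) = sum_{j=0}^{k} (-1)^j C(k, j) (k - j)^n.
Equivalently surj(n, k) = k! * S(n, k), where S(n, k) is the Stirling number of the second kind.
For n = 18, k = 4:
S(18, 4) = 2798806985, so
surj = 4! * 2798806985 = 24 * 2798806985 = 67171367640.

67171367640


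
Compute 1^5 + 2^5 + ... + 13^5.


This power sum has a closed form given by Faulhaber's formula
sum_{k=1}^{m} k^p = (1 / (p + 1)) * sum_{j=0}^{p} C(p + 1, j) B_j m^(p + 1 - j),
but for small m direct computation is fastest:
1 + 32 + 243 + 1024 + 3125 + 7776 + 16807 + 32768 + 59049 + 100000 + 161051 + 248832 + 371293 = 1002001.

1002001


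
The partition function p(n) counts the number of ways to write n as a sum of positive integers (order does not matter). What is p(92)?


Using the generating function prod_{k>=1} 1/(1-x^k), we compute p(92).
By dynamic programming over parts 1 through 92:
p(92) = 72533807

72533807


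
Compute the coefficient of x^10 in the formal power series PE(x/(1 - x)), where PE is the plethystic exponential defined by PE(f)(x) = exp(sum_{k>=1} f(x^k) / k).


For f(x) = x/(1 - x) we have
sum_{k>=1} f(x^k) / k = sum_{k>=1} (1/k) * x^k / (1 - x^k) = sum_{k, m >= 1} x^(k m) / k,
which after exponentiating simplifies to
PE(x/(1 - x)) = prod_{k>=1} 1 / (1 - x^k).
This is the generating function for the partition function p(n), so the coefficient of x^10 is p(10).
Computing p(10) by dynamic programming over parts 1, 2, ..., 10: p(10) = 42.

42


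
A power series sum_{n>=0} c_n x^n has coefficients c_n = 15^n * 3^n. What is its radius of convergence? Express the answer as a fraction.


By the root test (Cauchy-Hadamard), the radius is R = 1 / limsup_n |c_n|^(1/n).
Here |c_n|^(1/n) = (15^n * 3^n)^(1/n) = 15 * 3 = 45 for all n.
So R = 1/45 = 1/45.

1/45


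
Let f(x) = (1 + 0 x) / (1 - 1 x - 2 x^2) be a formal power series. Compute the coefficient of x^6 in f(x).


Write f(x) = sum_{k>=0} a_k x^k. Multiplying both sides by 1 - 1 x - 2 x^2 gives
(1 - 1 x - 2 x^2) sum_{k>=0} a_k x^k = 1 + 0 x.
Matching coefficients:
 x^0: a_0 = 1
 x^1: a_1 - 1 a_0 = 0  =>  a_1 = 1*1 + 0 = 1
 x^k (k >= 2): a_k = 1 a_{k-1} + 2 a_{k-2}.
Iterating: a_2 = 3, a_3 = 5, a_4 = 11, a_5 = 21, a_6 = 43.
So the coefficient of x^6 is 43.

43


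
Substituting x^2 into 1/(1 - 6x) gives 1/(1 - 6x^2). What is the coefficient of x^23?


Since 1/(1 - 6x^2) only has even powers of x,
the coefficient of x^23 (odd) is 0.

0


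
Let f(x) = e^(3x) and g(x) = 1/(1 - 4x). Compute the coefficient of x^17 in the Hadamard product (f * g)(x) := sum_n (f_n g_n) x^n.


Expanding: f_k = 3^k/k! (from e^(3x)) and g_k = 4^k (from 1/(1 - 4x)). So the Hadamard coefficient (f * g)_k = 3^k 4^k / k! = (12)^k / k!.
For k = 17: 12^17/17! = 2218611106740436992/355687428096000 = 92876046336/14889875.

92876046336/14889875


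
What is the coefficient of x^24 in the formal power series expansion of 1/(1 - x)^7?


The negative binomial / multiset identity is
1/(1 - x)^r = sum_{k>=0} C(k + r - 1, r - 1) x^k.
Here r = 7 and k = 24, so the coefficient is
C(24 + 6, 6) = C(30, 6)
= 593775

593775


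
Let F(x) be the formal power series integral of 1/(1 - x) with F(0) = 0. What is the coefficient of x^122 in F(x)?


1/(1 - x) = sum_{k>=0} x^k. Integrating termwise and using F(0) = 0 gives
F(x) = sum_{k>=0} x^(k+1) / (k+1) = sum_{m>=1} x^m / m = -ln(1 - x).
So the coefficient of x^122 is 1/122 = 1/122.

1/122


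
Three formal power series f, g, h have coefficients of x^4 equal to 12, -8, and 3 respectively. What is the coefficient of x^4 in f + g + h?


Series addition is componentwise:
12 + -8 + 3
= 7

7


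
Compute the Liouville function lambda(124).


The Liouville function is lambda(k) = (-1)^Omega(k), where Omega(k) counts the prime factors of k with multiplicity.
Factoring: 124 = 2 * 2 * 31, so Omega(124) = 3.
lambda(124) = (-1)^3 = -1.

-1


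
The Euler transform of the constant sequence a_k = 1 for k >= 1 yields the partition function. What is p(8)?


The Euler transform converts the sequence a_k = 1 into the number of integer partitions.
Using the recurrence or dynamic programming:
p(8) = 22

22


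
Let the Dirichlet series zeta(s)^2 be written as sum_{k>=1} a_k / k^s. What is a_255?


The Dirichlet convolution of the constant function 1 with itself gives (1 * 1)(k) = sum_{d | k} 1 = d(k), the number of positive divisors of k.
Since zeta(s) = sum_{k>=1} 1/k^s, we have zeta(s)^2 = sum_{k>=1} d(k)/k^s, so a_k = d(k).
For k = 255: the divisors are 1, 3, 5, 15, 17, 51, 85, 255.
Count = 8.

8


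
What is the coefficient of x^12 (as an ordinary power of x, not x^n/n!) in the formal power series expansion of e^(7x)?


The exponential series is e^y = sum_{k>=0} y^k / k!. Substituting y = 7x gives
e^(7x) = sum_{k>=0} 7^k x^k / k!.
So the coefficient of x^n is a^n/n! with a = 7, n = 12:
7^12 / 12! = 13841287201/479001600 = 1977326743/68428800

1977326743/68428800


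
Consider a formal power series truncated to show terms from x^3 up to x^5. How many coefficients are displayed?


From x^3 to x^5 inclusive, the count is 5 - 3 + 1 = 3.

3


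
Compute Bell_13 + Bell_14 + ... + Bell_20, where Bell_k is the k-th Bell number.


Recall Bell_k counts set partitions of a k-set (with Bell_0 = 1 by convention).
Bell_13 through Bell_20: 27644437, 190899322, 1382958545, 10480142147, 82864869804, 682076806159, 5832742205057, 51724158235372
Sum = 27644437 + 190899322 + 1382958545 + 10480142147 + 82864869804 + 682076806159 + 5832742205057 + 51724158235372 = 58333923760843.

58333923760843


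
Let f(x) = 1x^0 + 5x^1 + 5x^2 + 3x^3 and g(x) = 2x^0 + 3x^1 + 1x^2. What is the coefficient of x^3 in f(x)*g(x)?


Cauchy product at x^3:
5*1 + 5*3 + 3*2
= 26

26


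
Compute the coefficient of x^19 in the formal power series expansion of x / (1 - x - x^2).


Let f(x) = sum_{k>=0} a_k x^k. Multiplying f(x) * (1 - x - x^2) = x and matching coefficients gives a_0 = 0, a_1 = 1, and a_k = a_{k-1} + a_{k-2} for k >= 2. These are the Fibonacci numbers F_k.
Iterating from F_0 = 0, F_1 = 1:
F_0=0, F_1=1, F_2=1, F_3=2, F_4=3, F_5=5, F_6=8, F_7=13, F_8=21, F_9=34, ...
F_19 = 4181.

4181


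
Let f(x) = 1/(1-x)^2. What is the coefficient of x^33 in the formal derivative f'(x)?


Differentiate: d/dx [ 1/(1-x)^r ] = r / (1-x)^(r+1).
Here r = 2, so f'(x) = 2 / (1-x)^3.
The expansion of 1/(1-x)^(r+1) has coefficient of x^n equal to C(n+r, r).
So the coefficient of x^33 in f'(x) is
2 * C(35, 2) = 2 * 595 = 1190

1190


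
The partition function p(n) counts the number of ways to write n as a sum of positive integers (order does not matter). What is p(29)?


Using the generating function prod_{k>=1} 1/(1-x^k), we compute p(29).
By dynamic programming over parts 1 through 29:
p(29) = 4565

4565


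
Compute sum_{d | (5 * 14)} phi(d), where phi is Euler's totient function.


First, 5 * 14 = 70. One classical identity is sum_{d | n} phi(d) = n (each k in [1, n] has a unique gcd with n, and among the k's with gcd(k, n) = n/d there are phi(d) of them). So the sum equals 70. We also verify directly:
Divisors of 70: 1, 2, 5, 7, 10, 14, 35, 70.
phi values: 1, 1, 4, 6, 4, 6, 24, 24.
Sum = 70.

70


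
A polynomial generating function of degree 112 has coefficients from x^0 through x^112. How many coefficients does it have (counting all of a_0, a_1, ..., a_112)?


A polynomial of degree 112 takes the form a_0 + a_1 x + ... + a_112 x^112.
The number of coefficients is 112 + 1 = 113.

113


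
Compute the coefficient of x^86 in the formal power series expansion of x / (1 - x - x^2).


Let f(x) = sum_{k>=0} a_k x^k. Multiplying f(x) * (1 - x - x^2) = x and matching coefficients gives a_0 = 0, a_1 = 1, and a_k = a_{k-1} + a_{k-2} for k >= 2. These are the Fibonacci numbers F_k.
Iterating from F_0 = 0, F_1 = 1:
F_0=0, F_1=1, F_2=1, F_3=2, F_4=3, F_5=5, F_6=8, F_7=13, F_8=21, F_9=34, ...
F_86 = 420196140727489673.

420196140727489673


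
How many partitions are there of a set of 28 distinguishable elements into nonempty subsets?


Bell_28 can be computed from the Bell triangle or from Dobinski's identity Bell_n = (1/e) * sum_{k>=0} k^n / k!.
Computing Bell_28 = 6160539404599934652455.

6160539404599934652455


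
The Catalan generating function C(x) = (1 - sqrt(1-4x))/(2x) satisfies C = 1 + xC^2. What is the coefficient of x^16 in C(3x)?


Substituting x -> 3x scales the n-th coefficient by 3^n, so [x^16] C(3x) = 3^16 * C_16.
C_16 = C(2*16, 16)/(17) = 601080390/17 = 35357670.
So 3^16 * 35357670 = 43046721 * 35357670 = 1522031755700070.

1522031755700070


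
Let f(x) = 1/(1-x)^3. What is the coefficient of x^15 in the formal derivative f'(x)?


Differentiate: d/dx [ 1/(1-x)^r ] = r / (1-x)^(r+1).
Here r = 3, so f'(x) = 3 / (1-x)^4.
The expansion of 1/(1-x)^(r+1) has coefficient of x^n equal to C(n+r, r).
So the coefficient of x^15 in f'(x) is
3 * C(18, 3) = 3 * 816 = 2448

2448


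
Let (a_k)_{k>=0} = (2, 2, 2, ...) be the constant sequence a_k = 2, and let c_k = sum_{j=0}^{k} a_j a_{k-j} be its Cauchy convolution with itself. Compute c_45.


Since a_j = 2 for all j >= 0, the convolution sum becomes
c_k = sum_{j=0}^{k} 2 * 2 = 4 * (k + 1).
Equivalently, the generating function of (a_k) is 2/(1 - x) and its square is 4/(1 - x)^2 = sum_{k>=0} 4(k + 1) x^k.
For k = 45: 4 * 46 = 184.

184


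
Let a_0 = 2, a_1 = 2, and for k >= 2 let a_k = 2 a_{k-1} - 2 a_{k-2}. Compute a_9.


Iterating the recurrence forward:
a_0 = 2
a_1 = 2
a_2 = 2*2 - 2*2 = 0
a_3 = 2*0 - 2*2 = -4
a_4 = 2*-4 - 2*0 = -8
a_5 = 2*-8 - 2*-4 = -8
a_6 = 2*-8 - 2*-8 = 0
a_7 = 2*0 - 2*-8 = 16
a_8 = 2*16 - 2*0 = 32
a_9 = 2*32 - 2*16 = 32
So a_9 = 32.

32


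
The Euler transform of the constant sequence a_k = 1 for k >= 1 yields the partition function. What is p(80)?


The Euler transform converts the sequence a_k = 1 into the number of integer partitions.
Using the recurrence or dynamic programming:
p(80) = 15796476

15796476


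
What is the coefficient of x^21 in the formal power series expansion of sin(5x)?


The Maclaurin series is sin(t) = sum_{k>=0} (-1)^k t^(2k+1) / (2k+1)!, so substituting t = 5x, only odd powers of x are nonzero, with coefficient of x^(2k+1) equal to (-1)^k 5^(2k+1) / (2k+1)!.
Write 21 = 2*10 + 1, giving the coefficient (-1)^10 * 5^21 / 21! = 476837158203125/51090942171709440000 = 762939453125/81745507474735104.

762939453125/81745507474735104


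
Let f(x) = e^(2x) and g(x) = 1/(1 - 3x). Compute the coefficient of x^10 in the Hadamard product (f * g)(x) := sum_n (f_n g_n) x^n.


Expanding: f_k = 2^k/k! (from e^(2x)) and g_k = 3^k (from 1/(1 - 3x)). So the Hadamard coefficient (f * g)_k = 2^k 3^k / k! = (6)^k / k!.
For k = 10: 6^10/10! = 60466176/3628800 = 2916/175.

2916/175


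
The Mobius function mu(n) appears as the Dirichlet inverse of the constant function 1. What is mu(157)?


157 = 157 (all distinct primes).
mu(157) = (-1)^1 = -1

-1


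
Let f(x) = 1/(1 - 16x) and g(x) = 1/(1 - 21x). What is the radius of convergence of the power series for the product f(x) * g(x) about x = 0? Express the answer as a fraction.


The radius of 1/(1 - 16x) is 1/16 (nearest singularity at x = 1/16), and the radius of 1/(1 - 21x) is 1/21.
The product f(x)*g(x) = 1/((1 - 16x)(1 - 21x)) has singularities at both 1/16 and 1/21, so its radius of convergence is the distance to the nearest one:
min(1/16, 1/21) = 1/21.

1/21


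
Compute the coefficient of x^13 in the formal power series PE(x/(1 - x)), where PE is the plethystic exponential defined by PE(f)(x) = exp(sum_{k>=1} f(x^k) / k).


For f(x) = x/(1 - x) we have
sum_{k>=1} f(x^k) / k = sum_{k>=1} (1/k) * x^k / (1 - x^k) = sum_{k, m >= 1} x^(k m) / k,
which after exponentiating simplifies to
PE(x/(1 - x)) = prod_{k>=1} 1 / (1 - x^k).
This is the generating function for the partition function p(n), so the coefficient of x^13 is p(13).
Computing p(13) by dynamic programming over parts 1, 2, ..., 13: p(13) = 101.

101


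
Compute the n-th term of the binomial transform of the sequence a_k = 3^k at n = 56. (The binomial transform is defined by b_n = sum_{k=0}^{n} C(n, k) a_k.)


With a_k = 3^k, b_n = sum_{k=0}^{n} C(n, k) 3^k = (1 + 3)^n by the binomial theorem.
For n = 56: (1 + 3)^56 = 4^56 = 5192296858534827628530496329220096.

5192296858534827628530496329220096


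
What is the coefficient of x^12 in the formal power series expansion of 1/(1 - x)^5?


The negative binomial / multiset identity is
1/(1 - x)^r = sum_{k>=0} C(k + r - 1, r - 1) x^k.
Here r = 5 and k = 12, so the coefficient is
C(12 + 4, 4) = C(16, 4)
= 1820

1820


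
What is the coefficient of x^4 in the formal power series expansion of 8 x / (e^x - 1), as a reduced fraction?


The exponential generating function for Bernoulli numbers is
x / (e^x - 1) = sum_{k>=0} B_k x^k / k!.
So the coefficient of x^4 in 8 x / (e^x - 1) is 8 B_4 / 4!.
Computing: B_4 = -1/30, 4! = 24, giving
8 * -1/30 / 24 = -1/90.

-1/90


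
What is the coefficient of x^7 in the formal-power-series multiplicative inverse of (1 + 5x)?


The inverse is 1/(1 + 5x). Apply the geometric identity 1/(1 - y) = sum_{k>=0} y^k with y = -5x:
1/(1 + 5x) = sum_{k>=0} (-5)^k x^k.
So the coefficient of x^7 is (-5)^7 = -78125.

-78125


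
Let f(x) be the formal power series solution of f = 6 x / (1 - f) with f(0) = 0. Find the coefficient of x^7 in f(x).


Apply Lagrange inversion: f = 6 x * phi(f) with phi(t) = 1/(1 - t), so
[x^n] f = 6^n * (1/n) [t^(n-1)] phi(t)^n = 6^n * (1/n) [t^(n-1)] (1 - t)^(-n) = 6^n * (1/n) C(2n - 2, n - 1) = 6^n * C_{n-1}.
For n = 7: C_6 = C(12, 6) / 7 = 924/7 = 132.
With the 6^7 = 279936 factor, the coefficient is 279936 * 132 = 36951552.

36951552


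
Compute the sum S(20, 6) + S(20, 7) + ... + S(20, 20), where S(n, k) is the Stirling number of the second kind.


By definition, S(n, k) counts partitions of an n-set into exactly k nonempty blocks.
Computing row n = 20 for k = 6..20:
S(20, k): 4306078895384, 11143554045652, 15170932662679, 12011282644725, 5917584964655, 1900842429486, 411016633391, 61068660380, 6302524580, 452329200, 22350954, 741285, 15675, 190, 1
Sum = 50929138898237.

50929138898237


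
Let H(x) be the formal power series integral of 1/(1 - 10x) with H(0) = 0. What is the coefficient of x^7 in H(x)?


1/(1 - 10x) = sum_{k>=0} 10^k x^k. Integrating termwise with H(0) = 0:
H(x) = sum_{k>=0} 10^k x^(k+1) / (k+1) = sum_{m>=1} 10^(m-1) x^m / m.
For m = 7: 10^6/7 = 1000000/7 = 1000000/7.

1000000/7


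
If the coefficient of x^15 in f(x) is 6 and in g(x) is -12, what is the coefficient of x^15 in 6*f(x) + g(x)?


Scalar multiplication scales coefficients: 6 * 6 = 36.
Then add the g coefficient: 36 + -12
= 24

24


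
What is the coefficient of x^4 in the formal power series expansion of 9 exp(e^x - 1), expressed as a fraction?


exp(e^x - 1) is the exponential generating function for the Bell numbers Bell_k: exp(e^x - 1) = sum_{k>=0} Bell_k x^k / k!.
So the coefficient of x^4 in 9 exp(e^x - 1) is 9 Bell_4 / 4!.
Computing: Bell_4 = 15 and 4! = 24, giving
9 * 15/24 = 45/8.

45/8


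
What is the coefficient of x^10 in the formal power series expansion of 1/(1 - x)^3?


The expansion 1/(1 - x)^r = sum_{k>=0} C(k + r - 1, r - 1) x^k follows from the multiset / negative-binomial theorem (or from repeated differentiation of the geometric series).
For r = 3 and k = 10:
C(12, 2) = 479001600 / (2 * 3628800) = 66.

66


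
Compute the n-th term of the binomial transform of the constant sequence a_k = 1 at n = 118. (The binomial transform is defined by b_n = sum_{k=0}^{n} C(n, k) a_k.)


With a_k = 1 for all k, b_n = sum_{k=0}^{n} C(n, k) = 2^n by the binomial theorem.
For n = 118: 2^118 = 332306998946228968225951765070086144.

332306998946228968225951765070086144


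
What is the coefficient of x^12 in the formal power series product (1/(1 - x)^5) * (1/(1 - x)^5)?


Combine the factors: (1/(1 - x)^5) * (1/(1 - x)^5) = 1/(1 - x)^10.
Then use 1/(1 - x)^r = sum_{k>=0} C(k + r - 1, r - 1) x^k with r = 10 and k = 12:
C(21, 9) = 293930.

293930


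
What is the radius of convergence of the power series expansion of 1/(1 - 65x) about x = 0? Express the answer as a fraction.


Expanding 1/(1 - 65x) = sum_{k>=0} 65^k x^k, the series converges when |65x| < 1, i.e., |x| < 1/65.
So the radius of convergence is 1/65 = 1/65.

1/65


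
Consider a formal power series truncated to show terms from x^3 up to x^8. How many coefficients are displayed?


From x^3 to x^8 inclusive, the count is 8 - 3 + 1 = 6.

6


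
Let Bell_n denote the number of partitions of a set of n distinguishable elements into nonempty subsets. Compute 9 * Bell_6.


Bell_6 can be computed from the Bell triangle or from Dobinski's identity Bell_n = (1/e) * sum_{k>=0} k^n / k!.
Computing Bell_6 = 203.
Then 9 * 203 = 1827.

1827


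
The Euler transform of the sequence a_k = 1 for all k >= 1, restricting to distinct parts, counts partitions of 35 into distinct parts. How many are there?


Partitions of 35 into distinct parts can be computed via generating function.
Product (1+x)(1+x^2)(1+x^3)...
The coefficient of x^35 = 585

585


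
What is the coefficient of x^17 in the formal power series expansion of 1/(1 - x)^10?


The negative binomial / multiset identity is
1/(1 - x)^r = sum_{k>=0} C(k + r - 1, r - 1) x^k.
Here r = 10 and k = 17, so the coefficient is
C(17 + 9, 9) = C(26, 9)
= 3124550

3124550


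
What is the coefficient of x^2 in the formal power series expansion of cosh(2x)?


The Maclaurin series is cosh(t) = sum_{m>=0} t^(2m) / (2m)!, so substituting t = 2x, only even powers of x are nonzero, with coefficient of x^(2m) equal to 2^(2m) / (2m)!.
For x^2 the coefficient is 2^2/2! = 4/2 = 2.

2


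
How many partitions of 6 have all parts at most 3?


Using the generating function (1-x)^(-1)(1-x^2)^(-1)(1-x^3)^(-1),
the coefficient of x^6 counts these restricted partitions.
Result = 7

7


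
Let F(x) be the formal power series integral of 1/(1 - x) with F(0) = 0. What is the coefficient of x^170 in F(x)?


1/(1 - x) = sum_{k>=0} x^k. Integrating termwise and using F(0) = 0 gives
F(x) = sum_{k>=0} x^(k+1) / (k+1) = sum_{m>=1} x^m / m = -ln(1 - x).
So the coefficient of x^170 is 1/170 = 1/170.

1/170


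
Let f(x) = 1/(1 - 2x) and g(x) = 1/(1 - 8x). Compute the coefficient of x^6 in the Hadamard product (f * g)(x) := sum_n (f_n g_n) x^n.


f has coefficients f_k = 2^k and g has coefficients g_k = 8^k, so the Hadamard product has coefficient (f*g)_k = 2^k * 8^k = 16^k.
For k = 6: 16^6 = 16777216.

16777216


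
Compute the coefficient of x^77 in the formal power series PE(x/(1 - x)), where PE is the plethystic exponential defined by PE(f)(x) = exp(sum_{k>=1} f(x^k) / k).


For f(x) = x/(1 - x) we have
sum_{k>=1} f(x^k) / k = sum_{k>=1} (1/k) * x^k / (1 - x^k) = sum_{k, m >= 1} x^(k m) / k,
which after exponentiating simplifies to
PE(x/(1 - x)) = prod_{k>=1} 1 / (1 - x^k).
This is the generating function for the partition function p(n), so the coefficient of x^77 is p(77).
Computing p(77) by dynamic programming over parts 1, 2, ..., 77: p(77) = 10619863.

10619863


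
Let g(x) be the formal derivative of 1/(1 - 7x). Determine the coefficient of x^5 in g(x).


Differentiate termwise: d/dx sum_{k>=0} 7^k x^k = sum_{k>=1} k 7^k x^(k-1) = sum_{j>=0} (j+1) 7^(j+1) x^j.
Equivalently, d/dx [1/(1 - 7x)] = 7/(1 - 7x)^2.
For j = 5: 6 * 7^6 = 6 * 117649 = 705894.

705894


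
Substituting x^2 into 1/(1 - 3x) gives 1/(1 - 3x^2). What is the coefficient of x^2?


The coefficient of x^(2m) in 1/(1 - 3x^2) is 3^m.
With n = 2 = 2*1, the coefficient is 3^1 = 3.

3


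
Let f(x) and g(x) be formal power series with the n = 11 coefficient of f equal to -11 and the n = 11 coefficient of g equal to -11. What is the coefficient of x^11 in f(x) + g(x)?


Addition of formal power series is termwise.
The coefficient of x^11 in f + g = -11 + -11
= -22

-22


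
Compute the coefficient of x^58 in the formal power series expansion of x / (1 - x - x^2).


Let f(x) = sum_{k>=0} a_k x^k. Multiplying f(x) * (1 - x - x^2) = x and matching coefficients gives a_0 = 0, a_1 = 1, and a_k = a_{k-1} + a_{k-2} for k >= 2. These are the Fibonacci numbers F_k.
Iterating from F_0 = 0, F_1 = 1:
F_0=0, F_1=1, F_2=1, F_3=2, F_4=3, F_5=5, F_6=8, F_7=13, F_8=21, F_9=34, ...
F_58 = 591286729879.

591286729879
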